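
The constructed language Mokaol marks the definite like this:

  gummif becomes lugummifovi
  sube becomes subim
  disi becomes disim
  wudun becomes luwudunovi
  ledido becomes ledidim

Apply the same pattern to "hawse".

gummif and disi both have last vowel 'i' yet inflect differently (lugummifovi, disim), so the last vowel is not what conditions the rule; whether the stem ends in a vowel or a consonant is.
"hawse" ends in a vowel. The stems ending in a vowel (disi → disim, ledido → ledidim, sube → subim) drop the final letter and add -im.
So hawse → hawsim.

hawsim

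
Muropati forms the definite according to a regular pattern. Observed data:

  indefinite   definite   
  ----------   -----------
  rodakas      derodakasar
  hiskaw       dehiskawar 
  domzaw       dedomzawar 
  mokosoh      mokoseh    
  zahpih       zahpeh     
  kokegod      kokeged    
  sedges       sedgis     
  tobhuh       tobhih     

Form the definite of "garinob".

garineb

"garinob" has last vowel 'o'. The stems whose last vowel is 'o' (mokosoh → mokoseh, kokegod → kokeged) change the last vowel to 'e'.
The other patterns: stems whose last vowel is 'a' add de- … -ar around the stem; stems whose last vowel is 'e' or 'u' change the last vowel to 'i'.
So garinob → garineb.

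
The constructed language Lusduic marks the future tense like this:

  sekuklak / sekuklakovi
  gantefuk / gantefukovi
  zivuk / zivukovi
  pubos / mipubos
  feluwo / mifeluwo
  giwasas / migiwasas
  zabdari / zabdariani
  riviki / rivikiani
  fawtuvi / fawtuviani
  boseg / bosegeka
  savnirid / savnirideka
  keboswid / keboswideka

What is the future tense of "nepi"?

"nepi" ends in -i. The stems ending in -i (zabdari → zabdariani, riviki → rivikiani, fawtuvi → fawtuviani) add -ani.
So nepi → nepiani.

nepiani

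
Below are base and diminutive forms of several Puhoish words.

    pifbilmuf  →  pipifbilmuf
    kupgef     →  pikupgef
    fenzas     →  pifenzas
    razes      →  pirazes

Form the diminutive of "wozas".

piwozas

Every pair shown (pifbilmuf → pipifbilmuf, kupgef → pikupgef, fenzas → pifenzas, …) follows the same rule: add the prefix pi-.
So wozas → piwozas.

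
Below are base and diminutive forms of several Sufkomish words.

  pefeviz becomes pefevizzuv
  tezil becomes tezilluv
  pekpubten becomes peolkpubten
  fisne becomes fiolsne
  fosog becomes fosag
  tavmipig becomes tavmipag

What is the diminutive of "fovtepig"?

fovtepag

"fovtepig" ends in -g. The stems ending in -g (fosog → fosag, tavmipig → tavmipag) change the last vowel to 'a'.
So fovtepig → fovtepag.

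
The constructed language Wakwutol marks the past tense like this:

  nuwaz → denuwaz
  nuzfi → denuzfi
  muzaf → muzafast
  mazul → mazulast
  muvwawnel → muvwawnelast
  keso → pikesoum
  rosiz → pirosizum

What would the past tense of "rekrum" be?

pirekrumum

"rekrum" begins with r-. The one such stem in the data (rosiz → pirosizum) adds pi- … -um around the stem, so the same rule applies.
The other patterns: stems beginning with n- add the prefix de-; stems beginning with m- add -ast.
So rekrum → pirekrumum.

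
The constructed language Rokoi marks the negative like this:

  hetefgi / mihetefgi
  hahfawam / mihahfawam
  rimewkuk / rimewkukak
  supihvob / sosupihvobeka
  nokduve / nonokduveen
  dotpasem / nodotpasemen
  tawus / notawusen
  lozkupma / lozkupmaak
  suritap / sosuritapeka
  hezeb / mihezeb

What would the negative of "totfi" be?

"totfi" begins with t-. The one such stem in the data (tawus → notawusen) adds no- … -en around the stem, so the same rule applies.
The other patterns: stems beginning with l- or r- add -ak; stems beginning with h- add the prefix mi-; stems beginning with s- add so- … -eka around the stem.
So totfi → nototfien.

nototfien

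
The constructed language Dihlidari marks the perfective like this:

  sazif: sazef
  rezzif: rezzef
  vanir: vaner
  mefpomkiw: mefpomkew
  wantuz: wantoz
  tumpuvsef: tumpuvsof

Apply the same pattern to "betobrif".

betobref

sazif and tumpuvsef both end in -f yet inflect differently (sazef, tumpuvsof), so the final letter is not what conditions the rule; the last vowel is.
"betobrif" has last vowel 'i'. The stems whose last vowel is 'i' (sazif → sazef, rezzif → rezzef, vanir → vaner) change the last vowel to 'e'.
So betobrif → betobref.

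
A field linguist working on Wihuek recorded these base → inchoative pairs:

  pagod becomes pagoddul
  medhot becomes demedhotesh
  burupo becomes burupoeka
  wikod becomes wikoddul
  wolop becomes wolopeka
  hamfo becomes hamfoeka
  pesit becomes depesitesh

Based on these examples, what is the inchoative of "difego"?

medhot and burupo both have last vowel 'o' yet inflect differently (demedhotesh, burupoeka), so the last vowel is not what conditions the rule; the final letter is.
"difego" ends in -o. The stems ending in -o (burupo → burupoeka, hamfo → hamfoeka) add -eka.
The other patterns: stems ending in -t add de- … -esh around the stem; stems ending in -d double the final consonant and add -ul.
So difego → difegoeka.

difegoeka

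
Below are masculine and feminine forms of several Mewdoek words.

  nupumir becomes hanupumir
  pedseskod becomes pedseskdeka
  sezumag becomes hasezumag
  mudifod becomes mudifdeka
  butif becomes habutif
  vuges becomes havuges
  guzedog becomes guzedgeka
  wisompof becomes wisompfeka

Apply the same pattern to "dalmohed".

hadalmohed

wisompof and butif both end in -f yet inflect differently (wisompfeka, habutif), so the final letter is not what conditions the rule; the last vowel is.
"dalmohed" has last vowel 'e'. The one such stem in the data (vuges → havuges) adds the prefix ha-, so the same rule applies.
So dalmohed → hadalmohed.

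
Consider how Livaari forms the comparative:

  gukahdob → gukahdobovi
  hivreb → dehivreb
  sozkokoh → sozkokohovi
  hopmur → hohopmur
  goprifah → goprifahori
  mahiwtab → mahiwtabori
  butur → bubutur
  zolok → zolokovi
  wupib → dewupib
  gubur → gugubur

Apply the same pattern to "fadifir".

defadifir

"fadifir" has last vowel 'i'. The one such stem in the data (wupib → dewupib) adds the prefix de-, so the same rule applies.
The other patterns: stems whose last vowel is 'o' add -ovi; stems whose last vowel is 'a' add -ori; stems whose last vowel is 'u' repeat the first consonant+vowel as a prefix.
So fadifir → defadifir.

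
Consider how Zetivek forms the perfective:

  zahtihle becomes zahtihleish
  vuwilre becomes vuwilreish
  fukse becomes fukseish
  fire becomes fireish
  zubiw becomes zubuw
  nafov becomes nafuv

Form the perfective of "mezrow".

mezruw

zahtihle and zubiw both begin with z- yet inflect differently (zahtihleish, zubuw), so the first letter is not what conditions the rule; the final letter is.
"mezrow" ends in -w. The one such stem in the data (zubiw → zubuw) changes the last vowel to 'u' (as does nafov), so the same rule applies.
The other pattern: stems ending in -e add -ish.
So mezrow → mezruw.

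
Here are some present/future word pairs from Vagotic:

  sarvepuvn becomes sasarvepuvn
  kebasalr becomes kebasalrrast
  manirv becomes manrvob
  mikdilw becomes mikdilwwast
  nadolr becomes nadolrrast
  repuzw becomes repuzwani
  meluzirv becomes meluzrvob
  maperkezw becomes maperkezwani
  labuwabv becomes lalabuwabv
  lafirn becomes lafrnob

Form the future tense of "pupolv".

pupolvvast

"pupolv" has second-to-last letter 'l'. The stems whose second-to-last letter is 'l' (mikdilw → mikdilwwast, kebasalr → kebasalrrast, nadolr → nadolrrast) double the final consonant and add -ast.
The other patterns: stems whose second-to-last letter is 'z' add -ani; stems whose second-to-last letter is 'r' delete the last vowel and add -ob; stems whose second-to-last letter is 'b' or 'v' repeat the first consonant+vowel as a prefix.
So pupolv → pupolvvast.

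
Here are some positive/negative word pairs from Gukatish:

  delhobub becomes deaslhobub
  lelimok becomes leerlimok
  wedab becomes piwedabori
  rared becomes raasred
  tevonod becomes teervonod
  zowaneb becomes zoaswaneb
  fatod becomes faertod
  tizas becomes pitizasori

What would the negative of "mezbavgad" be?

pimezbavgadori

zowaneb and wedab both end in -b yet inflect differently (zoaswaneb, piwedabori), so the final letter is not what conditions the rule; the last vowel is.
"mezbavgad" has last vowel 'a'. The stems whose last vowel is 'a' (tizas → pitizasori, wedab → piwedabori) add pi- … -ori around the stem.
So mezbavgad → pimezbavgadori.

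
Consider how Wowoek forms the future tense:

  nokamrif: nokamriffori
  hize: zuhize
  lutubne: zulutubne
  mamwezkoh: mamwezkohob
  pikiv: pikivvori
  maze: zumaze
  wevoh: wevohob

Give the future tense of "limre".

zulimre

mamwezkoh and maze both begin with m- yet inflect differently (mamwezkohob, zumaze), so the first letter is not what conditions the rule; the final letter is.
"limre" ends in -e. The stems ending in -e (maze → zumaze, hize → zuhize, lutubne → zulutubne) add the prefix zu-.
So limre → zulimre.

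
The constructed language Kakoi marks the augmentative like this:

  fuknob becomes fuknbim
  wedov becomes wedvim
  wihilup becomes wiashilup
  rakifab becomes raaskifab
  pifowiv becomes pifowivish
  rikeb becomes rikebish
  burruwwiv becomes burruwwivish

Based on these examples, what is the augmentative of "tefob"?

tefbim

fuknob and rakifab both end in -b yet inflect differently (fuknbim, raaskifab), so the final letter is not what conditions the rule; the last vowel is.
"tefob" has last vowel 'o'. The stems whose last vowel is 'o' (fuknob → fuknbim, wedov → wedvim) delete the last vowel and add -im.
The other patterns: stems whose last vowel is 'a' or 'u' insert -as- after the first vowel; stems whose last vowel is 'e' or 'i' add -ish.
So tefob → tefbim.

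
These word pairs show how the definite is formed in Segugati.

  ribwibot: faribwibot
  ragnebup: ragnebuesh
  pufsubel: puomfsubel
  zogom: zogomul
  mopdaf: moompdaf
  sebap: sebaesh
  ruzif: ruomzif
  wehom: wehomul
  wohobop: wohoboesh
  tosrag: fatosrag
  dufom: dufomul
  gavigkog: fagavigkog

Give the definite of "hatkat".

fahatkat

"hatkat" ends in -t. The one such stem in the data (ribwibot → faribwibot) adds the prefix fa-, so the same rule applies.
So hatkat → fahatkat.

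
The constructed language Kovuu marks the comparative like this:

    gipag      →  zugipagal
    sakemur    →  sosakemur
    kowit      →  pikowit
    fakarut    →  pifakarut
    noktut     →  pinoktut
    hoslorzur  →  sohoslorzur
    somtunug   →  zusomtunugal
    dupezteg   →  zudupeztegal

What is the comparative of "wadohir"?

somtunug and sakemur both have last vowel 'u' yet inflect differently (zusomtunugal, sosakemur), so the last vowel is not what conditions the rule; the final letter is.
"wadohir" ends in -r. The stems ending in -r (sakemur → sosakemur, hoslorzur → sohoslorzur) add the prefix so-.
So wadohir → sowadohir.

sowadohir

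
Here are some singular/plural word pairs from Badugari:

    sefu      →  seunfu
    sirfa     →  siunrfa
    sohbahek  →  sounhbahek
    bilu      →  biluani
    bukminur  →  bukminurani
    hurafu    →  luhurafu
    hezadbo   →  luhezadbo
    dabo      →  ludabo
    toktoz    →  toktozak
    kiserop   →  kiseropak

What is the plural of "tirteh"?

sefu and bilu both end in -u yet inflect differently (seunfu, biluani), so the final letter is not what conditions the rule; the first letter is.
"tirteh" begins with t-. The one such stem in the data (toktoz → toktozak) adds -ak, so the same rule applies.
The other patterns: stems beginning with s- insert -un- after the first vowel; stems beginning with b- add -ani; stems beginning with d- or h- add the prefix lu-.
So tirteh → tirtehak.

tirtehak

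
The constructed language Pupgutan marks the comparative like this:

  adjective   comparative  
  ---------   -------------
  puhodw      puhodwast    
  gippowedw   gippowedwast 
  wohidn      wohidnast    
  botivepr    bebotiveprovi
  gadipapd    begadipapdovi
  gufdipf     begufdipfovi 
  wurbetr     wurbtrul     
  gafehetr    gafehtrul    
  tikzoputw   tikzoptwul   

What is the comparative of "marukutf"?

maruktful

botivepr and wurbetr both end in -r yet inflect differently (bebotiveprovi, wurbtrul), so the final letter is not what conditions the rule; the second-to-last letter is.
"marukutf" has second-to-last letter 't'. The stems whose second-to-last letter is 't' (wurbetr → wurbtrul, gafehetr → gafehtrul, tikzoputw → tikzoptwul) delete the last vowel and add -ul.
The other patterns: stems whose second-to-last letter is 'd' add -ast; stems whose second-to-last letter is 'p' add be- … -ovi around the stem.
So marukutf → maruktful.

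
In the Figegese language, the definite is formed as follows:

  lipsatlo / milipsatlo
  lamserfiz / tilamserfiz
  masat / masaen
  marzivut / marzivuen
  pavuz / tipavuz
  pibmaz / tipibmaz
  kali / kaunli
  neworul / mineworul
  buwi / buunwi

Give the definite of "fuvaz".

kali and lamserfiz both have last vowel 'i' yet inflect differently (kaunli, tilamserfiz), so the last vowel is not what conditions the rule; the final letter is.
"fuvaz" ends in -z. The stems ending in -z (lamserfiz → tilamserfiz, pavuz → tipavuz, pibmaz → tipibmaz) add the prefix ti-.
The other patterns: stems ending in -t drop the final letter and add -en; stems ending in -i insert -un- after the first vowel; stems ending in -l or -o add the prefix mi-.
So fuvaz → tifuvaz.

tifuvaz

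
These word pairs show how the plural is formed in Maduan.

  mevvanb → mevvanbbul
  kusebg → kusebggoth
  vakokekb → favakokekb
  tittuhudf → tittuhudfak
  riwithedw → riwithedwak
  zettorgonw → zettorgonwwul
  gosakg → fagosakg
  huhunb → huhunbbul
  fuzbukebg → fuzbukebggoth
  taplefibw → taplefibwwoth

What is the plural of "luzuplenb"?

riwithedw and taplefibw both end in -w yet inflect differently (riwithedwak, taplefibwwoth), so the final letter is not what conditions the rule; the second-to-last letter is.
"luzuplenb" has second-to-last letter 'n'. The stems whose second-to-last letter is 'n' (mevvanb → mevvanbbul, zettorgonw → zettorgonwwul, huhunb → huhunbbul) double the final consonant and add -ul.
The other patterns: stems whose second-to-last letter is 'd' add -ak; stems whose second-to-last letter is 'k' add the prefix fa-; stems whose second-to-last letter is 'b' double the final consonant and add -oth.
So luzuplenb → luzuplenbbul.

luzuplenbbul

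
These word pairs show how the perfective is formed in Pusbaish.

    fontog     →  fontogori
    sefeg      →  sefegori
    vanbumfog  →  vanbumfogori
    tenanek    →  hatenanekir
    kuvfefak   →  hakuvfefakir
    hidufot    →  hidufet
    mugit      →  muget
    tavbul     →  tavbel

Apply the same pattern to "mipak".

hamipakir

sefeg and tenanek both have last vowel 'e' yet inflect differently (sefegori, hatenanekir), so the last vowel is not what conditions the rule; the final letter is.
"mipak" ends in -k. The stems ending in -k (tenanek → hatenanekir, kuvfefak → hakuvfefakir) add ha- … -ir around the stem.
So mipak → hamipakir.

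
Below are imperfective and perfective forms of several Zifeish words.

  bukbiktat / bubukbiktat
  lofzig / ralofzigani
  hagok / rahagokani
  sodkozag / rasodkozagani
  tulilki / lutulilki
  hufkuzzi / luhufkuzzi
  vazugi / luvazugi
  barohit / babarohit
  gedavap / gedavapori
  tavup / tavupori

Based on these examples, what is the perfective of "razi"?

lurazi

vazugi and barohit both have last vowel 'i' yet inflect differently (luvazugi, babarohit), so the last vowel is not what conditions the rule; the final letter is.
"razi" ends in -i. The stems ending in -i (vazugi → luvazugi, hufkuzzi → luhufkuzzi, tulilki → lutulilki) add the prefix lu-.
The other patterns: stems ending in -p add -ori; stems ending in -t repeat the first consonant+vowel as a prefix; stems ending in -g or -k add ra- … -ani around the stem.
So razi → lurazi.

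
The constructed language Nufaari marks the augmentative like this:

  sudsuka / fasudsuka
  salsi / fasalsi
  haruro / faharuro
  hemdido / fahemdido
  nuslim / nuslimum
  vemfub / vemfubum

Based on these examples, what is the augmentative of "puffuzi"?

fapuffuzi

"puffuzi" ends in a vowel. The stems ending in a vowel (sudsuka → fasudsuka, salsi → fasalsi, haruro → faharuro) add the prefix fa-.
So puffuzi → fapuffuzi.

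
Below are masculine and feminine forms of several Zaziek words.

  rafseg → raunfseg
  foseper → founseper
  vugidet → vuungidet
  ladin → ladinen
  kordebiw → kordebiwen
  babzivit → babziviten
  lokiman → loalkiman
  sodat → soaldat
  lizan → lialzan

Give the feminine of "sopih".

sopihen

vugidet and babzivit both end in -t yet inflect differently (vuungidet, babziviten), so the final letter is not what conditions the rule; the last vowel is.
"sopih" has last vowel 'i'. The stems whose last vowel is 'i' (ladin → ladinen, kordebiw → kordebiwen, babzivit → babziviten) add -en.
The other patterns: stems whose last vowel is 'e' insert -un- after the first vowel; stems whose last vowel is 'a' insert -al- after the first vowel.
So sopih → sopihen.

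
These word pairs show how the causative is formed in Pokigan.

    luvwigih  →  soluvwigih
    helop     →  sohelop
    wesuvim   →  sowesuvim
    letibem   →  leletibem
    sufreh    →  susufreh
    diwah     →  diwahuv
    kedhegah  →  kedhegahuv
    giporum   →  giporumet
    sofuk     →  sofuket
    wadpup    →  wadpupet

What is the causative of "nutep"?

nunutep

wesuvim and letibem both end in -m yet inflect differently (sowesuvim, leletibem), so the final letter is not what conditions the rule; the last vowel is.
"nutep" has last vowel 'e'. The stems whose last vowel is 'e' (letibem → leletibem, sufreh → susufreh) repeat the first consonant+vowel as a prefix.
So nutep → nunutep.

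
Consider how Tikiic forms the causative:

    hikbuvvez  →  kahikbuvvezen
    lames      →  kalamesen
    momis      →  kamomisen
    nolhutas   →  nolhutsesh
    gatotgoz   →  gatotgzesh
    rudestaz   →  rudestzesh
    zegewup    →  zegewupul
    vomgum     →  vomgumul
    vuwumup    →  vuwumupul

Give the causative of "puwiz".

kapuwizen

"puwiz" has last vowel 'i'. The one such stem in the data (momis → kamomisen) adds ka- … -en around the stem, so the same rule applies.
The other patterns: stems whose last vowel is 'a' or 'o' delete the last vowel and add -esh; stems whose last vowel is 'u' add -ul.
So puwiz → kapuwizen.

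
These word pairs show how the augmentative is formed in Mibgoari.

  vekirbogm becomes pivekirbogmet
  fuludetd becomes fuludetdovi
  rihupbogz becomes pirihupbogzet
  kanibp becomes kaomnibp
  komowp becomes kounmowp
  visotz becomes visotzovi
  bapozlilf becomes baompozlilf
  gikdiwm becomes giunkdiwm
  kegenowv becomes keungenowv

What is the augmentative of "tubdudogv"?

pitubdudogvet

vekirbogm and gikdiwm both end in -m yet inflect differently (pivekirbogmet, giunkdiwm), so the final letter is not what conditions the rule; the second-to-last letter is.
"tubdudogv" has second-to-last letter 'g'. The stems whose second-to-last letter is 'g' (vekirbogm → pivekirbogmet, rihupbogz → pirihupbogzet) add pi- … -et around the stem.
The other patterns: stems whose second-to-last letter is 'w' insert -un- after the first vowel; stems whose second-to-last letter is 't' add -ovi; stems whose second-to-last letter is 'b' or 'l' insert -om- after the first vowel.
So tubdudogv → pitubdudogvet.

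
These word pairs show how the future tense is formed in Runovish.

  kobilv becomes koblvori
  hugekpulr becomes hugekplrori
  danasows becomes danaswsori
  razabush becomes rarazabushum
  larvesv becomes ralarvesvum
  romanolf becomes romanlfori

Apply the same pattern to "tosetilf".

larvesv and kobilv both end in -v yet inflect differently (ralarvesvum, koblvori), so the final letter is not what conditions the rule; the second-to-last letter is.
"tosetilf" has second-to-last letter 'l'. The stems whose second-to-last letter is 'l' (kobilv → koblvori, hugekpulr → hugekplrori, romanolf → romanlfori) delete the last vowel and add -ori.
The other pattern: stems whose second-to-last letter is 's' add ra- … -um around the stem.
So tosetilf → tosetlfori.

tosetlfori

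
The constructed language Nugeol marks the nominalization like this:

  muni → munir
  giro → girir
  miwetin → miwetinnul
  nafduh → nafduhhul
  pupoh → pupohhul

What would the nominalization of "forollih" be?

forollihhul

muni and miwetin both have last vowel 'i' yet inflect differently (munir, miwetinnul), so the last vowel is not what conditions the rule; whether the stem ends in a vowel or a consonant is.
"forollih" ends in a consonant. The stems ending in a consonant (miwetin → miwetinnul, nafduh → nafduhhul, pupoh → pupohhul) double the final consonant and add -ul.
The other pattern: stems ending in a vowel drop the final letter and add -ir.
So forollih → forollihhul.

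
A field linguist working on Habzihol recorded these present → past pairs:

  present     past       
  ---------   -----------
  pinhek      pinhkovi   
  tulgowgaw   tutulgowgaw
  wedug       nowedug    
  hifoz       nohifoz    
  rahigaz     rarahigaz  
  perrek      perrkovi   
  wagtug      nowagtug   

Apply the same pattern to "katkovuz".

nokatkovuz

rahigaz and hifoz both end in -z yet inflect differently (rarahigaz, nohifoz), so the final letter is not what conditions the rule; the last vowel is.
"katkovuz" has last vowel 'u'. The stems whose last vowel is 'u' (wagtug → nowagtug, wedug → nowedug) add the prefix no-.
The other patterns: stems whose last vowel is 'e' delete the last vowel and add -ovi; stems whose last vowel is 'a' repeat the first consonant+vowel as a prefix.
So katkovuz → nokatkovuz.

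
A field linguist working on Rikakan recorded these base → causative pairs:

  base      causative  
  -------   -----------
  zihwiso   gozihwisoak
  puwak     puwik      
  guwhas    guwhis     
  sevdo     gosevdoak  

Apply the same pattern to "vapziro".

govapziroak

sevdo and guwhas both have 2 vowels yet inflect differently (gosevdoak, guwhis), so the number of vowels is not what conditions the rule; the final letter is.
"vapziro" ends in -o. The stems ending in -o (sevdo → gosevdoak, zihwiso → gozihwisoak) add go- … -ak around the stem.
So vapziro → govapziroak.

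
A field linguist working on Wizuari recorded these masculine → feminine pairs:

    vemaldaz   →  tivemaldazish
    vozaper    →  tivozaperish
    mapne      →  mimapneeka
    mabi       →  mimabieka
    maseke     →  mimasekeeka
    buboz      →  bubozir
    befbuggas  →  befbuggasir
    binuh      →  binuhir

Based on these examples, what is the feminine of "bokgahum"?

bokgahumir

vemaldaz and buboz both end in -z yet inflect differently (tivemaldazish, bubozir), so the final letter is not what conditions the rule; the first letter is.
"bokgahum" begins with b-. The stems beginning with b- (buboz → bubozir, befbuggas → befbuggasir, binuh → binuhir) add -ir.
The other patterns: stems beginning with v- add ti- … -ish around the stem; stems beginning with m- add mi- … -eka around the stem.
So bokgahum → bokgahumir.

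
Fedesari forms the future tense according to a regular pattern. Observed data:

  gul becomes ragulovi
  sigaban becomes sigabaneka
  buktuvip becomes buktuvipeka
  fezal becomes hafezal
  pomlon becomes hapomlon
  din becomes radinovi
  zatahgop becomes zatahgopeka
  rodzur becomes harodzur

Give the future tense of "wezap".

hawezap

din and pomlon both end in -n yet inflect differently (radinovi, hapomlon), so the final letter is not what conditions the rule; the number of vowels is.
"wezap" has 2 vowels. The stems with 2 vowels (pomlon → hapomlon, fezal → hafezal, rodzur → harodzur) add the prefix ha-.
So wezap → hawezap.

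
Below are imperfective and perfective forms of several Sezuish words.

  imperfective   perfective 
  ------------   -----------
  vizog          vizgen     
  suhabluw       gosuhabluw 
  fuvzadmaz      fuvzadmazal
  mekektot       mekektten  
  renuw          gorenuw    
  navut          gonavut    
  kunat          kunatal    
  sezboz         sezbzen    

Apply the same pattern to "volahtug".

govolahtug

mekektot and navut both end in -t yet inflect differently (mekektten, gonavut), so the final letter is not what conditions the rule; the last vowel is.
"volahtug" has last vowel 'u'. The stems whose last vowel is 'u' (navut → gonavut, suhabluw → gosuhabluw, renuw → gorenuw) add the prefix go-.
So volahtug → govolahtug.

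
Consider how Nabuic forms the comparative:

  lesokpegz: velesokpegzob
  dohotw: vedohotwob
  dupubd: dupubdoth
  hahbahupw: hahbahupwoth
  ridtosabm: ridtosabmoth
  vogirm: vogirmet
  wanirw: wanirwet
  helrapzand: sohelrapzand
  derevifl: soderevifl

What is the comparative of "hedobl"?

dohotw and hahbahupw both end in -w yet inflect differently (vedohotwob, hahbahupwoth), so the final letter is not what conditions the rule; the second-to-last letter is.
"hedobl" has second-to-last letter 'b'. The stems whose second-to-last letter is 'b' (dupubd → dupubdoth, ridtosabm → ridtosabmoth) add -oth.
So hedobl → hedobloth.

hedobloth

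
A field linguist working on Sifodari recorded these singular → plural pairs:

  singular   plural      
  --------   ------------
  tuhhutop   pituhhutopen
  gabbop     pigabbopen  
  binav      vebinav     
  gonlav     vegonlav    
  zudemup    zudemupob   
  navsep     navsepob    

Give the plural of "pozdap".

vepozdap

tuhhutop and zudemup both end in -p yet inflect differently (pituhhutopen, zudemupob), so the final letter is not what conditions the rule; the last vowel is.
"pozdap" has last vowel 'a'. The stems whose last vowel is 'a' (binav → vebinav, gonlav → vegonlav) add the prefix ve-.
So pozdap → vepozdap.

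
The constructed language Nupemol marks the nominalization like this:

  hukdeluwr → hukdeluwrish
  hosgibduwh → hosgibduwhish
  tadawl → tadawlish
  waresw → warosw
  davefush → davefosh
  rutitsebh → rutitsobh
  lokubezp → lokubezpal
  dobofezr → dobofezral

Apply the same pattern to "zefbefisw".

zefbefosw

"zefbefisw" has second-to-last letter 's'. The stems whose second-to-last letter is 's' (waresw → warosw, davefush → davefosh) change the last vowel to 'o'.
The other patterns: stems whose second-to-last letter is 'w' add -ish; stems whose second-to-last letter is 'z' add -al.
So zefbefisw → zefbefosw.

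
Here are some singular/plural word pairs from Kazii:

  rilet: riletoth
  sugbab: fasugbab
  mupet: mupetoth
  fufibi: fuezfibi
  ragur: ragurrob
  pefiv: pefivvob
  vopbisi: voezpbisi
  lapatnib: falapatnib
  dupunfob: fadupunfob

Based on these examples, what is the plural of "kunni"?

kueznni

vopbisi and lapatnib both have last vowel 'i' yet inflect differently (voezpbisi, falapatnib), so the last vowel is not what conditions the rule; the final letter is.
"kunni" ends in -i. The stems ending in -i (vopbisi → voezpbisi, fufibi → fuezfibi) insert -ez- after the first vowel.
So kunni → kueznni.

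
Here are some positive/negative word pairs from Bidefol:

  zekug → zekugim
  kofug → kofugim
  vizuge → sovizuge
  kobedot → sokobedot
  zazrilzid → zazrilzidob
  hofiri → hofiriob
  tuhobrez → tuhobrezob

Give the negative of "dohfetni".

dohfetniob

vizuge and tuhobrez both have last vowel 'e' yet inflect differently (sovizuge, tuhobrezob), so the last vowel is not what conditions the rule; the final letter is.
"dohfetni" ends in -i. The one such stem in the data (hofiri → hofiriob) adds -ob, so the same rule applies.
So dohfetni → dohfetniob.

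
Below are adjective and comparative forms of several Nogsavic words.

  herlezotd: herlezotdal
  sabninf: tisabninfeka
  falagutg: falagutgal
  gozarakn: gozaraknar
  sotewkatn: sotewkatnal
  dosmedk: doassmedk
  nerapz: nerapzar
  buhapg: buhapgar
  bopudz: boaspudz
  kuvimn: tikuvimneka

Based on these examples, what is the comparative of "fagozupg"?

fagozupgar

falagutg and buhapg both end in -g yet inflect differently (falagutgal, buhapgar), so the final letter is not what conditions the rule; the second-to-last letter is.
"fagozupg" has second-to-last letter 'p'. The stems whose second-to-last letter is 'p' (buhapg → buhapgar, nerapz → nerapzar) add -ar.
The other patterns: stems whose second-to-last letter is 't' add -al; stems whose second-to-last letter is 'd' insert -as- after the first vowel; stems whose second-to-last letter is 'm' or 'n' add ti- … -eka around the stem.
So fagozupg → fagozupgar.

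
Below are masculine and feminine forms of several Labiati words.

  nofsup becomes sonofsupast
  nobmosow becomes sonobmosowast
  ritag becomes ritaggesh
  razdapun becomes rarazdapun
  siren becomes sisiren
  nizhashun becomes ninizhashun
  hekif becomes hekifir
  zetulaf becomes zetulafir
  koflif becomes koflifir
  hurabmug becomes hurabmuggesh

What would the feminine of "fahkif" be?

fahkifir

razdapun and hurabmug both have last vowel 'u' yet inflect differently (rarazdapun, hurabmuggesh), so the last vowel is not what conditions the rule; the final letter is.
"fahkif" ends in -f. The stems ending in -f (hekif → hekifir, zetulaf → zetulafir, koflif → koflifir) add -ir.
So fahkif → fahkifir.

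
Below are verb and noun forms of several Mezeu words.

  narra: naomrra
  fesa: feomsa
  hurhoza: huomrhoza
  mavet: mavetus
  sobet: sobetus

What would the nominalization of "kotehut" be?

"kotehut" ends in -t. The stems ending in -t (mavet → mavetus, sobet → sobetus) add -us.
The other pattern: stems ending in -a insert -om- after the first vowel.
So kotehut → kotehutus.

kotehutus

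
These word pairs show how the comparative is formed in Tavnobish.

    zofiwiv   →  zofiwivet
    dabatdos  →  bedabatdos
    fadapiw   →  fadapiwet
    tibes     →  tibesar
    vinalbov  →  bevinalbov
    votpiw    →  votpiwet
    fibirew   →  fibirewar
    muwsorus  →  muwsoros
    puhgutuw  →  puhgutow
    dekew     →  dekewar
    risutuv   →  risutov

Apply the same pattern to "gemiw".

gemiwet

puhgutuw and votpiw both end in -w yet inflect differently (puhgutow, votpiwet), so the final letter is not what conditions the rule; the last vowel is.
"gemiw" has last vowel 'i'. The stems whose last vowel is 'i' (votpiw → votpiwet, zofiwiv → zofiwivet, fadapiw → fadapiwet) add -et.
The other patterns: stems whose last vowel is 'u' change the last vowel to 'o'; stems whose last vowel is 'o' add the prefix be-; stems whose last vowel is 'e' add -ar.
So gemiw → gemiwet.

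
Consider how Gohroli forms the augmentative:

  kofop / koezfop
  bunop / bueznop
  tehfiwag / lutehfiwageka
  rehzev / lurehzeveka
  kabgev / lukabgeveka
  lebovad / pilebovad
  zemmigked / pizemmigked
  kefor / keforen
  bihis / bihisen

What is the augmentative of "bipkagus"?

bipkagusen

tehfiwag and lebovad both have last vowel 'a' yet inflect differently (lutehfiwageka, pilebovad), so the last vowel is not what conditions the rule; the final letter is.
"bipkagus" ends in -s. The one such stem in the data (bihis → bihisen) adds -en, so the same rule applies.
So bipkagus → bipkagusen.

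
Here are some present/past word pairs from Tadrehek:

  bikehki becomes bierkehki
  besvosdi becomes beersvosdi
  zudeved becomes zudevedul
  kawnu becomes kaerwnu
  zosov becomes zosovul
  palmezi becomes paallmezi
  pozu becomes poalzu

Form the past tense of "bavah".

baervah

"bavah" begins with b-. The stems beginning with b- (bikehki → bierkehki, besvosdi → beersvosdi) insert -er- after the first vowel.
The other patterns: stems beginning with p- insert -al- after the first vowel; stems beginning with z- add -ul.
So bavah → baervah.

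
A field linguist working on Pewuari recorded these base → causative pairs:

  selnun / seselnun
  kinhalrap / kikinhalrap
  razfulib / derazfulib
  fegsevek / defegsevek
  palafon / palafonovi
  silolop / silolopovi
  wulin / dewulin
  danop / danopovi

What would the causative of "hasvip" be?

"hasvip" has last vowel 'i'. The stems whose last vowel is 'i' (wulin → dewulin, razfulib → derazfulib) add the prefix de-.
So hasvip → dehasvip.

dehasvip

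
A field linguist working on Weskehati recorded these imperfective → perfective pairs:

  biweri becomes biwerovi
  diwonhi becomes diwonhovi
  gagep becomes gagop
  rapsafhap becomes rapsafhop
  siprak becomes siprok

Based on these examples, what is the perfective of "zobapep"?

zobapop

biweri and rapsafhap both have 3 vowels yet inflect differently (biwerovi, rapsafhop), so the number of vowels is not what conditions the rule; the final letter is.
"zobapep" ends in -p. The stems ending in -p (gagep → gagop, rapsafhap → rapsafhop) change the last vowel to 'o'.
So zobapep → zobapop.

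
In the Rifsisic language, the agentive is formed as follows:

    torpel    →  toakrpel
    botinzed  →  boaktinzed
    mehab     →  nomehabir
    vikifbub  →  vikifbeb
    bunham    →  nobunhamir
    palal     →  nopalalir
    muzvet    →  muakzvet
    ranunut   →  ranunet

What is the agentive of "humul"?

humel

"humul" has last vowel 'u'. The stems whose last vowel is 'u' (ranunut → ranunet, vikifbub → vikifbeb) change the last vowel to 'e'.
The other patterns: stems whose last vowel is 'a' add no- … -ir around the stem; stems whose last vowel is 'e' insert -ak- after the first vowel.
So humul → humel.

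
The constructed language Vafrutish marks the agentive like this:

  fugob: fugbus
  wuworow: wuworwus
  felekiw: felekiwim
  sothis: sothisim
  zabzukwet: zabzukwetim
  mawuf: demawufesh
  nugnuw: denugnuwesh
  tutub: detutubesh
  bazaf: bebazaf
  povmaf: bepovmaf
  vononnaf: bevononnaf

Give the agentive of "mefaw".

bemefaw

wuworow and felekiw both end in -w yet inflect differently (wuworwus, felekiwim), so the final letter is not what conditions the rule; the last vowel is.
"mefaw" has last vowel 'a'. The stems whose last vowel is 'a' (bazaf → bebazaf, povmaf → bepovmaf, vononnaf → bevononnaf) add the prefix be-.
So mefaw → bemefaw.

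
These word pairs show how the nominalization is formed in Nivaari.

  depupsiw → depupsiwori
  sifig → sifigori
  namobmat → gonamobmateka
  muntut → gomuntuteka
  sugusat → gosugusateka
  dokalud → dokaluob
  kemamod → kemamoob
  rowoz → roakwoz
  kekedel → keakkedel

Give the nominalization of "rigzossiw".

muntut and dokalud both have last vowel 'u' yet inflect differently (gomuntuteka, dokaluob), so the last vowel is not what conditions the rule; the final letter is.
"rigzossiw" ends in -w. The one such stem in the data (depupsiw → depupsiwori) adds -ori, so the same rule applies.
So rigzossiw → rigzossiwori.

rigzossiwori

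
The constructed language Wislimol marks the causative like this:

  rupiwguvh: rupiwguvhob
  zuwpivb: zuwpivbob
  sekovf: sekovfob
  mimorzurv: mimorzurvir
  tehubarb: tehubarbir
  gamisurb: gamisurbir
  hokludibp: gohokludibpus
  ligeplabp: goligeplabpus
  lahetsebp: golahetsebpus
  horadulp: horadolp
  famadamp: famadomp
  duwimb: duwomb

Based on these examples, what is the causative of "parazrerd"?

parazrerdir

zuwpivb and tehubarb both end in -b yet inflect differently (zuwpivbob, tehubarbir), so the final letter is not what conditions the rule; the second-to-last letter is.
"parazrerd" has second-to-last letter 'r'. The stems whose second-to-last letter is 'r' (mimorzurv → mimorzurvir, tehubarb → tehubarbir, gamisurb → gamisurbir) add -ir.
The other patterns: stems whose second-to-last letter is 'v' add -ob; stems whose second-to-last letter is 'b' add go- … -us around the stem; stems whose second-to-last letter is 'l' or 'm' change the last vowel to 'o'.
So parazrerd → parazrerdir.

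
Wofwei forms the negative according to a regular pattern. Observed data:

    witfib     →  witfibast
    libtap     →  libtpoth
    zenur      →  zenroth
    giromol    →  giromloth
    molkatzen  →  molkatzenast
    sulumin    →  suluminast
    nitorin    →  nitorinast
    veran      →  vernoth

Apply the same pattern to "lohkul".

lohkloth

sulumin and veran both end in -n yet inflect differently (suluminast, vernoth), so the final letter is not what conditions the rule; the last vowel is.
"lohkul" has last vowel 'u'. The one such stem in the data (zenur → zenroth) deletes the last vowel and adds -oth (as do libtap, giromol), so the same rule applies.
The other pattern: stems whose last vowel is 'e' or 'i' add -ast.
So lohkul → lohkloth.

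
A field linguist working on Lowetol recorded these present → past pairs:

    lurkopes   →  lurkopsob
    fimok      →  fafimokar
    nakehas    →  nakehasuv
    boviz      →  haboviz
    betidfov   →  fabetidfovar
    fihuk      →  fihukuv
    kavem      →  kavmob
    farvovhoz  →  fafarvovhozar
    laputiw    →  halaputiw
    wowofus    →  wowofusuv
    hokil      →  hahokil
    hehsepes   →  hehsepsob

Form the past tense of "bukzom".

"bukzom" has last vowel 'o'. The stems whose last vowel is 'o' (farvovhoz → fafarvovhozar, fimok → fafimokar, betidfov → fabetidfovar) add fa- … -ar around the stem.
The other patterns: stems whose last vowel is 'e' delete the last vowel and add -ob; stems whose last vowel is 'a' or 'u' add -uv; stems whose last vowel is 'i' add the prefix ha-.
So bukzom → fabukzomar.

fabukzomar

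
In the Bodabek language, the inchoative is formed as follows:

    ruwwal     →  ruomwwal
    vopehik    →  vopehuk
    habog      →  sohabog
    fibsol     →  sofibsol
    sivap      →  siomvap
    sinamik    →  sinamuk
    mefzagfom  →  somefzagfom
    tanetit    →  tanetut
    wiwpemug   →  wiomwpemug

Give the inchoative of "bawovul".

baomwovul

habog and wiwpemug both end in -g yet inflect differently (sohabog, wiomwpemug), so the final letter is not what conditions the rule; the last vowel is.
"bawovul" has last vowel 'u'. The one such stem in the data (wiwpemug → wiomwpemug) inserts -om- after the first vowel (as do ruwwal, sivap), so the same rule applies.
So bawovul → baomwovul.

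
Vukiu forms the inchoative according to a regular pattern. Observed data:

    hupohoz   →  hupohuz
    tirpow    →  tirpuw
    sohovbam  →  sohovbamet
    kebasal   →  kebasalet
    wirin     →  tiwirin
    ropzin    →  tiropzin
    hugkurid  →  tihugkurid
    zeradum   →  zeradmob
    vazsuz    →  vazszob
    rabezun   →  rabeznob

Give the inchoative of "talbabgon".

talbabgun

sohovbam and zeradum both end in -m yet inflect differently (sohovbamet, zeradmob), so the final letter is not what conditions the rule; the last vowel is.
"talbabgon" has last vowel 'o'. The stems whose last vowel is 'o' (hupohoz → hupohuz, tirpow → tirpuw) change the last vowel to 'u'.
The other patterns: stems whose last vowel is 'a' add -et; stems whose last vowel is 'i' add the prefix ti-; stems whose last vowel is 'u' delete the last vowel and add -ob.
So talbabgon → talbabgun.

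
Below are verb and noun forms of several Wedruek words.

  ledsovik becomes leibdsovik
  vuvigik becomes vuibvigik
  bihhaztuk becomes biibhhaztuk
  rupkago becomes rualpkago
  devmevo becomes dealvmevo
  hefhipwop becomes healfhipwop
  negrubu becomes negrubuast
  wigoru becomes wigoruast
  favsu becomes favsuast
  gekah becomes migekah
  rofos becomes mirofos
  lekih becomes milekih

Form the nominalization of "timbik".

bihhaztuk and negrubu both have last vowel 'u' yet inflect differently (biibhhaztuk, negrubuast), so the last vowel is not what conditions the rule; the final letter is.
"timbik" ends in -k. The stems ending in -k (ledsovik → leibdsovik, vuvigik → vuibvigik, bihhaztuk → biibhhaztuk) insert -ib- after the first vowel.
The other patterns: stems ending in -o or -p insert -al- after the first vowel; stems ending in -u add -ast; stems ending in -h or -s add the prefix mi-.
So timbik → tiibmbik.

tiibmbik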